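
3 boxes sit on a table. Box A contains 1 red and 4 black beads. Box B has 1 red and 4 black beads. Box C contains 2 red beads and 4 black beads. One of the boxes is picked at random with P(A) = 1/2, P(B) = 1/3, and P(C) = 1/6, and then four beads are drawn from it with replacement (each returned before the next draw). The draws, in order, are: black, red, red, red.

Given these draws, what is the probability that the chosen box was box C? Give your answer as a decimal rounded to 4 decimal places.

0.4355

Compute the likelihood of the observed sequence for each case: P(data | box A) = (4/5)(1/5)(1/5)(1/5) = 0.0064; P(data | box B) = (4/5)(1/5)(1/5)(1/5) = 0.0064; P(data | box C) = (4/6)(2/6)(2/6)(2/6) = 0.024691.
Weighting by the prior gives 1/2 · 0.0064 = 0.0032, 1/3 · 0.0064 = 0.0021333, 1/6 · 0.024691 = 0.0041152; summing to 0.0094486.
So P(box C | data) = (0.0041152) / (0.0094486) = 0.43554.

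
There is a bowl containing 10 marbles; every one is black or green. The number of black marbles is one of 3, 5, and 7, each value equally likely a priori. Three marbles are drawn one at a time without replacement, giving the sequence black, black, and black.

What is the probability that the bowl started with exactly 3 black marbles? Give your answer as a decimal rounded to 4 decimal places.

0.0217

Under each hypothesis, the probability of the observed sequence is: P(data | r = 3) = (3/10)(2/9)(1/8) = 1/120; P(data | r = 5) = (5/10)(4/9)(3/8) = 1/12; P(data | r = 7) = (7/10)(6/9)(5/8) = 7/24.
The prior-weighted likelihoods are 1/3 · 1/120 = 1/360, 1/3 · 1/12 = 1/36, 1/3 · 7/24 = 7/72; these sum to 23/180.
Therefore the posterior P(r = 3 | data) = (1/360) / (23/180) = 1/46.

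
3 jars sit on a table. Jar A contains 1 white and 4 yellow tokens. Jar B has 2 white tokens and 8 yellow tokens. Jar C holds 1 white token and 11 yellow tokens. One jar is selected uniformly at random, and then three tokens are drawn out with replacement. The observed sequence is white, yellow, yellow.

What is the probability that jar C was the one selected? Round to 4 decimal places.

Compute the likelihood of the observed sequence for each case: P(data | jar A) = (1/5)(4/5)(4/5) = 0.128; P(data | jar B) = (2/10)(8/10)(8/10) = 0.128; P(data | jar C) = (1/12)(11/12)(11/12) = 0.070023.
Multiplying each by its prior: 1/3 · 0.128 = 0.042667, 1/3 · 0.128 = 0.042667, 1/3 · 0.070023 = 0.023341; summing to 0.10867.
Therefore the posterior P(jar C | data) = (0.023341) / (0.10867) = 0.21478.

0.2148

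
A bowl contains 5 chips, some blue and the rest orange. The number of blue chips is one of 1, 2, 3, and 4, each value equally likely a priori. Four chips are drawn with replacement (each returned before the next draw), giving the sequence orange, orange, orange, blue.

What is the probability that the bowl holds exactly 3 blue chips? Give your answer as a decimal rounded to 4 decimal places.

For each hypothesis, P(data | H) works out to: P(data | r = 1) = (4/5)(4/5)(4/5)(1/5) = 0.1024; P(data | r = 2) = (3/5)(3/5)(3/5)(2/5) = 0.0864; P(data | r = 3) = (2/5)(2/5)(2/5)(3/5) = 0.0384; P(data | r = 4) = (1/5)(1/5)(1/5)(4/5) = 0.0064.
Weighting by the prior gives 1/4 · 0.1024 = 0.0256, 1/4 · 0.0864 = 0.0216, 1/4 · 0.0384 = 0.0096, 1/4 · 0.0064 = 0.0016; summing to 0.0584.
So P(r = 3 | data) = (0.0096) / (0.0584) = 0.16438.

0.1644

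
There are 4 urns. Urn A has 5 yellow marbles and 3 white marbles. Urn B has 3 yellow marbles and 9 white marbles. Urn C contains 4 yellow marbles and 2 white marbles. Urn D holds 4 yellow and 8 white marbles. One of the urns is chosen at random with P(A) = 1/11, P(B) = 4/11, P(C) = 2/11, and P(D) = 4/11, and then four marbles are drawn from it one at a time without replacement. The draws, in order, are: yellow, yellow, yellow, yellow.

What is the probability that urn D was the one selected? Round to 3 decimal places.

Under each hypothesis, the probability of the observed sequence is: P(data | urn A) = (5/8)(4/7)(3/6)(2/5) = 0.071429; P(data | urn B) = (3/12)(2/11)(1/10)(0/9) = 0; P(data | urn C) = (4/6)(3/5)(2/4)(1/3) = 0.066667; P(data | urn D) = (4/12)(3/11)(2/10)(1/9) = 0.0020202.
The prior-weighted likelihoods are 1/11 · 0.071429 = 0.0064935, 4/11 · 0 = 0, 2/11 · 0.066667 = 0.012121, 4/11 · 0.0020202 = 0.00073462; with total 0.019349.
Hence P(urn D | data) = (0.00073462) / (0.019349) = 0.037966.

0.038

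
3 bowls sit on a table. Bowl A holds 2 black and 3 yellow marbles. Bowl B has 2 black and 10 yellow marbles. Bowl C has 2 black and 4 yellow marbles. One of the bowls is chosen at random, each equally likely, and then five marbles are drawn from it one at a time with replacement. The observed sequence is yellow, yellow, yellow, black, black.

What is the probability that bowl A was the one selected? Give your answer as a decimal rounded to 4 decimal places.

0.4136

Under each hypothesis, the probability of the observed sequence is: P(data | bowl A) = (3/5)(3/5)(3/5)(2/5)(2/5) = 0.03456; P(data | bowl B) = (10/12)(10/12)(10/12)(2/12)(2/12) = 0.016075; P(data | bowl C) = (4/6)(4/6)(4/6)(2/6)(2/6) = 0.032922.
Weighting by the prior gives 1/3 · 0.03456 = 0.01152, 1/3 · 0.016075 = 0.0053584, 1/3 · 0.032922 = 0.010974; with total 0.027852.
By Bayes' rule, P(bowl A | data) = (0.01152) / (0.027852) = 0.41361.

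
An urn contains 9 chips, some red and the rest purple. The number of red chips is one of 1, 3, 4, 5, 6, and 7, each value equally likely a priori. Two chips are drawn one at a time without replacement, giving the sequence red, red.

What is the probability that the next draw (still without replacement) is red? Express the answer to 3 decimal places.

0.545

Under each hypothesis, the probability of the observed sequence is: P(data | r = 1) = (1/9)(0/8) = 0; P(data | r = 3) = (3/9)(2/8) = 1/12; P(data | r = 4) = (4/9)(3/8) = 1/6; P(data | r = 5) = (5/9)(4/8) = 5/18; P(data | r = 6) = (6/9)(5/8) = 5/12; P(data | r = 7) = (7/9)(6/8) = 7/12.
Weighting by the prior gives 1/6 · 0 = 0, 1/6 · 1/12 = 1/72, 1/6 · 1/6 = 1/36, 1/6 · 5/18 = 5/108, 1/6 · 5/12 = 5/72, 1/6 · 7/12 = 7/72; summing to 55/216.
Normalising, the posterior is P(r = 1 | data) = 0, P(r = 3 | data) = 3/55, P(r = 4 | data) = 6/55, P(r = 5 | data) = 2/11, P(r = 6 | data) = 3/11, P(r = 7 | data) = 21/55.
The predictive probability is P(red next | data) = (1/7)(3/55) + (2/7)(6/55) + (3/7)(2/11) + (4/7)(3/11) + (5/7)(21/55) = 6/11.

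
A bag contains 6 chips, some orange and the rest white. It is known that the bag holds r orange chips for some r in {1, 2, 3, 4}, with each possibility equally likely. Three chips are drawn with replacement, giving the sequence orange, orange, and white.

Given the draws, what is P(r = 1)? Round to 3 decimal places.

0.063

Under each hypothesis, the probability of the observed sequence is: P(data | r = 1) = (1/6)(1/6)(5/6) = 5/216; P(data | r = 2) = (2/6)(2/6)(4/6) = 2/27; P(data | r = 3) = (3/6)(3/6)(3/6) = 1/8; P(data | r = 4) = (4/6)(4/6)(2/6) = 4/27.
Multiplying each by its prior: 1/4 · 5/216 = 5/864, 1/4 · 2/27 = 1/54, 1/4 · 1/8 = 1/32, 1/4 · 4/27 = 1/27; with total 5/54.
Therefore the posterior P(r = 1 | data) = (5/864) / (5/54) = 1/16.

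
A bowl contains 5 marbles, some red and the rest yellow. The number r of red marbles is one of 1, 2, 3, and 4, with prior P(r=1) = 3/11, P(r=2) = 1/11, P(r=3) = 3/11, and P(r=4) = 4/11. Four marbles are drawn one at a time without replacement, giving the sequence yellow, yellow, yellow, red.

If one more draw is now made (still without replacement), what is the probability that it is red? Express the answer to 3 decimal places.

0.143

Under each hypothesis, the probability of the observed sequence is: P(data | r = 1) = (4/5)(3/4)(2/3)(1/2) = 1/5; P(data | r = 2) = (3/5)(2/4)(1/3)(2/2) = 1/10; P(data | r = 3) = (2/5)(1/4)(0/3) = 0; P(data | r = 4) = (1/5)(0/4) = 0.
Weighting by the prior gives 3/11 · 1/5 = 3/55, 1/11 · 1/10 = 1/110, 3/11 · 0 = 0, 4/11 · 0 = 0; summing to 7/110.
Dividing through by the total gives posterior P(r = 1 | data) = 6/7, P(r = 2 | data) = 1/7, P(r = 3 | data) = 0, P(r = 4 | data) = 0.
The predictive probability is P(red next | data) = (0)(6/7) + (1)(1/7) = 1/7.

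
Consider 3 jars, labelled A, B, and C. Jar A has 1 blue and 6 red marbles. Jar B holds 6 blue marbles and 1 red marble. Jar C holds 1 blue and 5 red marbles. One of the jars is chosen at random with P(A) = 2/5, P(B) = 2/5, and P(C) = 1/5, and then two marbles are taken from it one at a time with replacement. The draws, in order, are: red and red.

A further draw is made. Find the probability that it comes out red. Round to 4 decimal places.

0.8364

Compute the likelihood of the observed sequence for each case: P(data | jar A) = (6/7)(6/7) = 0.73469; P(data | jar B) = (1/7)(1/7) = 0.020408; P(data | jar C) = (5/6)(5/6) = 0.69444.
The prior-weighted likelihoods are 2/5 · 0.73469 = 0.29388, 2/5 · 0.020408 = 0.0081633, 1/5 · 0.69444 = 0.13889; with total 0.44093.
The posterior is then P(jar A | data) = 0.6665, P(jar B | data) = 0.018514, P(jar C | data) = 0.31499.
Averaging over the posterior, P(red next | data) = (6/7)(0.6665) + (1/7)(0.018514) + (5/6)(0.31499) = 0.83642.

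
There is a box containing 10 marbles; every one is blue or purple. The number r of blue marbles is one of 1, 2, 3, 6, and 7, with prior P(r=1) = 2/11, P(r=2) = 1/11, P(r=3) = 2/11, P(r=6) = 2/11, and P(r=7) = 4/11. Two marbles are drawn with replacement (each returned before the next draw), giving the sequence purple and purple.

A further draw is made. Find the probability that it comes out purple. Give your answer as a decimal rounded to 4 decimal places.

0.7378

The likelihood of the observed sequence under each hypothesis: P(data | r = 1) = (9/10)(9/10) = 81/100; P(data | r = 2) = (8/10)(8/10) = 16/25; P(data | r = 3) = (7/10)(7/10) = 49/100; P(data | r = 6) = (4/10)(4/10) = 4/25; P(data | r = 7) = (3/10)(3/10) = 9/100.
Weighting by the prior gives 2/11 · 81/100 = 81/550, 1/11 · 16/25 = 16/275, 2/11 · 49/100 = 49/550, 2/11 · 4/25 = 8/275, 4/11 · 9/100 = 9/275; summing to 98/275.
Dividing through by the total gives posterior P(r = 1 | data) = 81/196, P(r = 2 | data) = 8/49, P(r = 3 | data) = 1/4, P(r = 6 | data) = 4/49, P(r = 7 | data) = 9/98.
The predictive probability is P(purple next | data) = (9/10)(81/196) + (4/5)(8/49) + (7/10)(1/4) + (2/5)(4/49) + (3/10)(9/98) = 723/980.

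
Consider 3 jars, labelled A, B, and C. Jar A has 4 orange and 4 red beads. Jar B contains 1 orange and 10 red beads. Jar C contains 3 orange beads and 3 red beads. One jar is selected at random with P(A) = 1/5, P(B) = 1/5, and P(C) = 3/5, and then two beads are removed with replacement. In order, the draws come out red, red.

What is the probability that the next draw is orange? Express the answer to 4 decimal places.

0.3149

For each hypothesis, P(data | H) works out to: P(data | jar A) = (4/8)(4/8) = 1/4; P(data | jar B) = (10/11)(10/11) = 100/121; P(data | jar C) = (3/6)(3/6) = 1/4.
Weighting by the prior gives 1/5 · 1/4 = 1/20, 1/5 · 100/121 = 20/121, 3/5 · 1/4 = 3/20; with total 221/605.
Dividing through by the total gives posterior P(jar A | data) = 0.13688, P(jar B | data) = 0.45249, P(jar C | data) = 0.41063.
Averaging over the posterior, P(orange next | data) = (1/2)(0.13688) + (1/11)(0.45249) + (1/2)(0.41063) = 0.31489.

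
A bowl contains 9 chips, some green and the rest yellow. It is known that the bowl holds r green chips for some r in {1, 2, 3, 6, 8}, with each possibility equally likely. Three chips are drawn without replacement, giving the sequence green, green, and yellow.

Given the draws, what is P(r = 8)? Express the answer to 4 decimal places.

0.2857

The likelihood of the observed sequence under each hypothesis: P(data | r = 1) = (1/9)(0/8) = 0; P(data | r = 2) = (2/9)(1/8)(7/7) = 1/36; P(data | r = 3) = (3/9)(2/8)(6/7) = 1/14; P(data | r = 6) = (6/9)(5/8)(3/7) = 5/28; P(data | r = 8) = (8/9)(7/8)(1/7) = 1/9.
The prior-weighted likelihoods are 1/5 · 0 = 0, 1/5 · 1/36 = 1/180, 1/5 · 1/14 = 1/70, 1/5 · 5/28 = 1/28, 1/5 · 1/9 = 1/45; summing to 7/90.
By Bayes' rule, P(r = 8 | data) = (1/45) / (7/90) = 2/7.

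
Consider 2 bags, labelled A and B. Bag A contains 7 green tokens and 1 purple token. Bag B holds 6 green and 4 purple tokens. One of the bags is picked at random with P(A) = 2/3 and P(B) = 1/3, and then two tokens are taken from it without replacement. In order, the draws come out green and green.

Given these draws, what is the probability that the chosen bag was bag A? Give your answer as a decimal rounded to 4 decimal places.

Compute the likelihood of the observed sequence for each case: P(data | bag A) = (7/8)(6/7) = 3/4; P(data | bag B) = (6/10)(5/9) = 1/3.
The prior-weighted likelihoods are 2/3 · 3/4 = 1/2, 1/3 · 1/3 = 1/9; with total 11/18.
By Bayes' rule, P(bag A | data) = (1/2) / (11/18) = 9/11.

0.8182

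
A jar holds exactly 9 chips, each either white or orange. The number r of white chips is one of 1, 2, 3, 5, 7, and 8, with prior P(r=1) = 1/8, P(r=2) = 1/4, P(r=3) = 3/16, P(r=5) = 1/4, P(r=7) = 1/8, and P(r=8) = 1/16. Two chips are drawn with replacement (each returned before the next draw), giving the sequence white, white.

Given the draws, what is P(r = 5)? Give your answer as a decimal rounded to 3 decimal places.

0.326

The likelihood of the observed sequence under each hypothesis: P(data | r = 1) = (1/9)(1/9) = 0.012346; P(data | r = 2) = (2/9)(2/9) = 0.049383; P(data | r = 3) = (3/9)(3/9) = 0.11111; P(data | r = 5) = (5/9)(5/9) = 0.30864; P(data | r = 7) = (7/9)(7/9) = 0.60494; P(data | r = 8) = (8/9)(8/9) = 0.79012.
Multiplying each by its prior: 1/8 · 0.012346 = 0.0015432, 1/4 · 0.049383 = 0.012346, 3/16 · 0.11111 = 0.020833, 1/4 · 0.30864 = 0.07716, 1/8 · 0.60494 = 0.075617, 1/16 · 0.79012 = 0.049383; with total 0.23688.
So P(r = 5 | data) = (0.07716) / (0.23688) = 0.32573.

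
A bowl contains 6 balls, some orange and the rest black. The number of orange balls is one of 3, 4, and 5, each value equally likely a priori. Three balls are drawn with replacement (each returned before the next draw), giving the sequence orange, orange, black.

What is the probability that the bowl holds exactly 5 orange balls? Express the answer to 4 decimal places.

0.2976

For each hypothesis, P(data | H) works out to: P(data | r = 3) = (3/6)(3/6)(3/6) = 1/8; P(data | r = 4) = (4/6)(4/6)(2/6) = 4/27; P(data | r = 5) = (5/6)(5/6)(1/6) = 25/216.
Multiplying each by its prior: 1/3 · 1/8 = 1/24, 1/3 · 4/27 = 4/81, 1/3 · 25/216 = 25/648; these sum to 7/54.
So P(r = 5 | data) = (25/648) / (7/54) = 25/84.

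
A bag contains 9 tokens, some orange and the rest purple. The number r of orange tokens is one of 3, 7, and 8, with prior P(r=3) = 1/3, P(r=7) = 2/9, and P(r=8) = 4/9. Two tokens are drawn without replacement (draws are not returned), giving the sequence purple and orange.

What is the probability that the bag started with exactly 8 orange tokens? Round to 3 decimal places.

0.281

Compute the likelihood of the observed sequence for each case: P(data | r = 3) = (6/9)(3/8) = 1/4; P(data | r = 7) = (2/9)(7/8) = 7/36; P(data | r = 8) = (1/9)(8/8) = 1/9.
Weighting by the prior gives 1/3 · 1/4 = 1/12, 2/9 · 7/36 = 7/162, 4/9 · 1/9 = 4/81; with total 19/108.
Hence P(r = 8 | data) = (4/81) / (19/108) = 16/57.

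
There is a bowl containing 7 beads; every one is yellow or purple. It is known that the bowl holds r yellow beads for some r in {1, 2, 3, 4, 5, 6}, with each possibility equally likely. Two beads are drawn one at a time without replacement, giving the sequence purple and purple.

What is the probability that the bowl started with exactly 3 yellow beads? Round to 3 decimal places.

For each hypothesis, P(data | H) works out to: P(data | r = 1) = (6/7)(5/6) = 5/7; P(data | r = 2) = (5/7)(4/6) = 10/21; P(data | r = 3) = (4/7)(3/6) = 2/7; P(data | r = 4) = (3/7)(2/6) = 1/7; P(data | r = 5) = (2/7)(1/6) = 1/21; P(data | r = 6) = (1/7)(0/6) = 0.
The prior-weighted likelihoods are 1/6 · 5/7 = 5/42, 1/6 · 10/21 = 5/63, 1/6 · 2/7 = 1/21, 1/6 · 1/7 = 1/42, 1/6 · 1/21 = 1/126, 1/6 · 0 = 0; summing to 5/18.
So P(r = 3 | data) = (1/21) / (5/18) = 6/35.

0.171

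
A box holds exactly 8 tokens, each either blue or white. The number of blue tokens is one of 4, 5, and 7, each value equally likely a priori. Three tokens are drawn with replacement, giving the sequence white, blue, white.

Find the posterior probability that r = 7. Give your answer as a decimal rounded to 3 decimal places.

0.060

The likelihood of the observed sequence under each hypothesis: P(data | r = 4) = (4/8)(4/8)(4/8) = 0.125; P(data | r = 5) = (3/8)(5/8)(3/8) = 0.087891; P(data | r = 7) = (1/8)(7/8)(1/8) = 0.013672.
The prior-weighted likelihoods are 1/3 · 0.125 = 0.041667, 1/3 · 0.087891 = 0.029297, 1/3 · 0.013672 = 0.0045573; summing to 0.075521.
Hence P(r = 7 | data) = (0.0045573) / (0.075521) = 0.060345.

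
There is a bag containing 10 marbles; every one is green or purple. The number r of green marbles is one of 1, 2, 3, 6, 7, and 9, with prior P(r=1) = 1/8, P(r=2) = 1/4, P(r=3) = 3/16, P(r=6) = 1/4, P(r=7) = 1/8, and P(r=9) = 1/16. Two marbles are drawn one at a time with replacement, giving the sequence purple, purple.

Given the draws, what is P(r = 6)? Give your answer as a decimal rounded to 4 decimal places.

Under each hypothesis, the probability of the observed sequence is: P(data | r = 1) = (9/10)(9/10) = 0.81; P(data | r = 2) = (8/10)(8/10) = 0.64; P(data | r = 3) = (7/10)(7/10) = 0.49; P(data | r = 6) = (4/10)(4/10) = 0.16; P(data | r = 7) = (3/10)(3/10) = 0.09; P(data | r = 9) = (1/10)(1/10) = 0.01.
Multiplying each by its prior: 1/8 · 0.81 = 0.10125, 1/4 · 0.64 = 0.16, 3/16 · 0.49 = 0.091875, 1/4 · 0.16 = 0.04, 1/8 · 0.09 = 0.01125, 1/16 · 0.01 = 0.000625; these sum to 0.405.
Therefore the posterior P(r = 6 | data) = (0.04) / (0.405) = 0.098765.

0.0988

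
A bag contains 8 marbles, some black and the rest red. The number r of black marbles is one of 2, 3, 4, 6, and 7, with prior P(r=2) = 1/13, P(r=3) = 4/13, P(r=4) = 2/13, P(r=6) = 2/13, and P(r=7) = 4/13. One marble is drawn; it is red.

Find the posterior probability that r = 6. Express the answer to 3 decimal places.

For each hypothesis, P(data | H) works out to: P(data | r = 2) = (6/8) = 3/4; P(data | r = 3) = (5/8) = 5/8; P(data | r = 4) = (4/8) = 1/2; P(data | r = 6) = (2/8) = 1/4; P(data | r = 7) = (1/8) = 1/8.
Multiplying each by its prior: 1/13 · 3/4 = 3/52, 4/13 · 5/8 = 5/26, 2/13 · 1/2 = 1/13, 2/13 · 1/4 = 1/26, 4/13 · 1/8 = 1/26; these sum to 21/52.
By Bayes' rule, P(r = 6 | data) = (1/26) / (21/52) = 2/21.

0.095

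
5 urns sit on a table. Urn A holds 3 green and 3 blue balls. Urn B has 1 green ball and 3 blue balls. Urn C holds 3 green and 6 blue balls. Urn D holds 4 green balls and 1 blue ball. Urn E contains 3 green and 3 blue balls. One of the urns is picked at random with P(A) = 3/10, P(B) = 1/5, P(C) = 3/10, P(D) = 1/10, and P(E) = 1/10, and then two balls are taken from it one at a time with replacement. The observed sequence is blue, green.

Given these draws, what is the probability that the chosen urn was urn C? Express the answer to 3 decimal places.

Compute the likelihood of the observed sequence for each case: P(data | urn A) = (3/6)(3/6) = 0.25; P(data | urn B) = (3/4)(1/4) = 0.1875; P(data | urn C) = (6/9)(3/9) = 0.22222; P(data | urn D) = (1/5)(4/5) = 0.16; P(data | urn E) = (3/6)(3/6) = 0.25.
Weighting by the prior gives 3/10 · 0.25 = 0.075, 1/5 · 0.1875 = 0.0375, 3/10 · 0.22222 = 0.066667, 1/10 · 0.16 = 0.016, 1/10 · 0.25 = 0.025; with total 0.22017.
Hence P(urn C | data) = (0.066667) / (0.22017) = 0.3028.

0.303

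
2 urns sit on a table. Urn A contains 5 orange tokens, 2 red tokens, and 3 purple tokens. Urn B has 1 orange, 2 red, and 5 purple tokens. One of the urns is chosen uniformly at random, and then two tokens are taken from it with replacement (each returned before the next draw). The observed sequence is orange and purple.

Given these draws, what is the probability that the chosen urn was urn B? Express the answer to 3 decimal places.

Compute the likelihood of the observed sequence for each case: P(data | urn A) = (5/10)(3/10) = 3/20; P(data | urn B) = (1/8)(5/8) = 5/64.
Weighting by the prior gives 1/2 · 3/20 = 3/40, 1/2 · 5/64 = 5/128; summing to 73/640.
Hence P(urn B | data) = (5/128) / (73/640) = 25/73.

0.342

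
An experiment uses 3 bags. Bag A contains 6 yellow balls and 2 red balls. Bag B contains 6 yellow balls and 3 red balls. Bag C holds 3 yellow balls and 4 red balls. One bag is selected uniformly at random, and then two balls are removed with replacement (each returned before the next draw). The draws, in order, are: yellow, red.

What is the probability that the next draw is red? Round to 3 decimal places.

0.399

Compute the likelihood of the observed sequence for each case: P(data | bag A) = (6/8)(2/8) = 0.1875; P(data | bag B) = (6/9)(3/9) = 0.22222; P(data | bag C) = (3/7)(4/7) = 0.2449.
The prior-weighted likelihoods are 1/3 · 0.1875 = 0.0625, 1/3 · 0.22222 = 0.074074, 1/3 · 0.2449 = 0.081633; these sum to 0.21821.
Normalising, the posterior is P(bag A | data) = 0.28643, P(bag B | data) = 0.33947, P(bag C | data) = 0.37411.
Averaging over the posterior, P(red next | data) = (1/4)(0.28643) + (1/3)(0.33947) + (4/7)(0.37411) = 0.39854.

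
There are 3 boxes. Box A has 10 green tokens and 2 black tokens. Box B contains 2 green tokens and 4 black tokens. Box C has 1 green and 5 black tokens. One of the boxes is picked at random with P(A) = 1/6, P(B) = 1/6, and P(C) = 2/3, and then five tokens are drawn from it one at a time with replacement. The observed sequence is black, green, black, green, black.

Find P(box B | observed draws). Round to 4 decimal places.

Compute the likelihood of the observed sequence for each case: P(data | box A) = (2/12)(10/12)(2/12)(10/12)(2/12) = 0.003215; P(data | box B) = (4/6)(2/6)(4/6)(2/6)(4/6) = 0.032922; P(data | box C) = (5/6)(1/6)(5/6)(1/6)(5/6) = 0.016075.
The prior-weighted likelihoods are 1/6 · 0.003215 = 0.00053584, 1/6 · 0.032922 = 0.005487, 2/3 · 0.016075 = 0.010717; summing to 0.01674.
Therefore the posterior P(box B | data) = (0.005487) / (0.01674) = 0.32778.

0.3278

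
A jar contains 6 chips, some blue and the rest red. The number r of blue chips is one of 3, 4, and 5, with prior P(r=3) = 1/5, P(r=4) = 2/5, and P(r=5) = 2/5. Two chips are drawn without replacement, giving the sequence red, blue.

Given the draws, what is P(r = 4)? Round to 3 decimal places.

The likelihood of the observed sequence under each hypothesis: P(data | r = 3) = (3/6)(3/5) = 3/10; P(data | r = 4) = (2/6)(4/5) = 4/15; P(data | r = 5) = (1/6)(5/5) = 1/6.
Weighting by the prior gives 1/5 · 3/10 = 3/50, 2/5 · 4/15 = 8/75, 2/5 · 1/6 = 1/15; summing to 7/30.
By Bayes' rule, P(r = 4 | data) = (8/75) / (7/30) = 16/35.

0.457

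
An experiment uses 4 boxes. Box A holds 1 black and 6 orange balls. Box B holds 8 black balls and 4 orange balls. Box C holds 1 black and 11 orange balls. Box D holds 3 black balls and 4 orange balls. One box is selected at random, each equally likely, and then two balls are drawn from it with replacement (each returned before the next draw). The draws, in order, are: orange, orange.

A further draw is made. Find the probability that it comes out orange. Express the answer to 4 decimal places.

Compute the likelihood of the observed sequence for each case: P(data | box A) = (6/7)(6/7) = 0.73469; P(data | box B) = (4/12)(4/12) = 0.11111; P(data | box C) = (11/12)(11/12) = 0.84028; P(data | box D) = (4/7)(4/7) = 0.32653.
Multiplying each by its prior: 1/4 · 0.73469 = 0.18367, 1/4 · 0.11111 = 0.027778, 1/4 · 0.84028 = 0.21007, 1/4 · 0.32653 = 0.081633; summing to 0.50315.
Normalising, the posterior is P(box A | data) = 0.36504, P(box B | data) = 0.055207, P(box C | data) = 0.41751, P(box D | data) = 0.16224.
Averaging over the posterior, P(orange next | data) = (6/7)(0.36504) + (1/3)(0.055207) + (11/12)(0.41751) + (4/7)(0.16224) = 0.80672.

0.8067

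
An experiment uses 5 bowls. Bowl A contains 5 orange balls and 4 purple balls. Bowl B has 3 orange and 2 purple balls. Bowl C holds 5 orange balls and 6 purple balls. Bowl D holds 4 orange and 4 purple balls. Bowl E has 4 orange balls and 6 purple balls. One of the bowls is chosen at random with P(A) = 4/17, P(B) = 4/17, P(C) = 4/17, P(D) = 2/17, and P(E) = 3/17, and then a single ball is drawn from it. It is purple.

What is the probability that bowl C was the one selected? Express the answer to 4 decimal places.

Under each hypothesis, the probability of this draw is: P(data | bowl A) = (4/9) = 0.44444; P(data | bowl B) = (2/5) = 0.4; P(data | bowl C) = (6/11) = 0.54545; P(data | bowl D) = (4/8) = 0.5; P(data | bowl E) = (6/10) = 0.6.
Multiplying each by its prior: 4/17 · 0.44444 = 0.10458, 4/17 · 0.4 = 0.094118, 4/17 · 0.54545 = 0.12834, 2/17 · 0.5 = 0.058824, 3/17 · 0.6 = 0.10588; these sum to 0.49174.
Therefore the posterior P(bowl C | data) = (0.12834) / (0.49174) = 0.261.

0.2610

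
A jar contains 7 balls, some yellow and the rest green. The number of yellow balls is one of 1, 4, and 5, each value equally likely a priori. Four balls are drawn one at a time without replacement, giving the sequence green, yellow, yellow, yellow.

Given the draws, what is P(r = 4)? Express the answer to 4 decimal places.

Compute the likelihood of the observed sequence for each case: P(data | r = 1) = (6/7)(1/6)(0/5) = 0; P(data | r = 4) = (3/7)(4/6)(3/5)(2/4) = 3/35; P(data | r = 5) = (2/7)(5/6)(4/5)(3/4) = 1/7.
Multiplying each by its prior: 1/3 · 0 = 0, 1/3 · 3/35 = 1/35, 1/3 · 1/7 = 1/21; with total 8/105.
Therefore the posterior P(r = 4 | data) = (1/35) / (8/105) = 3/8.

0.3750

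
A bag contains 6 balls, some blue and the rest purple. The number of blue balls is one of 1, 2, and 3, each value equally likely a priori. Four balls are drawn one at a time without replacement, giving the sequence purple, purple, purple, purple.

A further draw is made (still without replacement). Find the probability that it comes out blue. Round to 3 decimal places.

The likelihood of the observed sequence under each hypothesis: P(data | r = 1) = (5/6)(4/5)(3/4)(2/3) = 1/3; P(data | r = 2) = (4/6)(3/5)(2/4)(1/3) = 1/15; P(data | r = 3) = (3/6)(2/5)(1/4)(0/3) = 0.
Weighting by the prior gives 1/3 · 1/3 = 1/9, 1/3 · 1/15 = 1/45, 1/3 · 0 = 0; these sum to 2/15.
The posterior is then P(r = 1 | data) = 5/6, P(r = 2 | data) = 1/6, P(r = 3 | data) = 0.
So P(blue next | data) = Σ P(blue next | H) P(H | data) = (1/2)(5/6) + (1)(1/6) = 7/12.

0.583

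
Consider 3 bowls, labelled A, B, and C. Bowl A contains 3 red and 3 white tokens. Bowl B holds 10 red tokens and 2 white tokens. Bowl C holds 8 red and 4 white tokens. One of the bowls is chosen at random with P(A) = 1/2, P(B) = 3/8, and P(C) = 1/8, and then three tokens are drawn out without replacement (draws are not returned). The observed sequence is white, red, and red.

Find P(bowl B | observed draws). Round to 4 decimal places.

The likelihood of the observed sequence under each hypothesis: P(data | bowl A) = (3/6)(3/5)(2/4) = 0.15; P(data | bowl B) = (2/12)(10/11)(9/10) = 0.13636; P(data | bowl C) = (4/12)(8/11)(7/10) = 0.1697.
Multiplying each by its prior: 1/2 · 0.15 = 0.075, 3/8 · 0.13636 = 0.051136, 1/8 · 0.1697 = 0.021212; these sum to 0.14735.
Therefore the posterior P(bowl B | data) = (0.051136) / (0.14735) = 0.34704.

0.3470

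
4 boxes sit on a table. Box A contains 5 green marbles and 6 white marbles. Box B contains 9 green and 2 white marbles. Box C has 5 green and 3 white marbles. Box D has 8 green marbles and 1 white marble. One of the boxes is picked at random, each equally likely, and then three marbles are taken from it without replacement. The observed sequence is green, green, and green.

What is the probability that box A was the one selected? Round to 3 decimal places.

Under each hypothesis, the probability of the observed sequence is: P(data | box A) = (5/11)(4/10)(3/9) = 0.060606; P(data | box B) = (9/11)(8/10)(7/9) = 0.50909; P(data | box C) = (5/8)(4/7)(3/6) = 0.17857; P(data | box D) = (8/9)(7/8)(6/7) = 0.66667.
Weighting by the prior gives 1/4 · 0.060606 = 0.015152, 1/4 · 0.50909 = 0.12727, 1/4 · 0.17857 = 0.044643, 1/4 · 0.66667 = 0.16667; these sum to 0.35373.
By Bayes' rule, P(box A | data) = (0.015152) / (0.35373) = 0.042833.

0.043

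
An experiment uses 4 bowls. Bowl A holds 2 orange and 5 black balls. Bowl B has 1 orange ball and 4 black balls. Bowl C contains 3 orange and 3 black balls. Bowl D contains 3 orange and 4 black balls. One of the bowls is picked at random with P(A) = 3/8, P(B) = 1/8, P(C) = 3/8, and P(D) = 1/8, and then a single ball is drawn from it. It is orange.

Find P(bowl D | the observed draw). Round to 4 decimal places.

Under each hypothesis, the probability of this draw is: P(data | bowl A) = (2/7) = 2/7; P(data | bowl B) = (1/5) = 1/5; P(data | bowl C) = (3/6) = 1/2; P(data | bowl D) = (3/7) = 3/7.
Multiplying each by its prior: 3/8 · 2/7 = 3/28, 1/8 · 1/5 = 1/40, 3/8 · 1/2 = 3/16, 1/8 · 3/7 = 3/56; summing to 209/560.
Hence P(bowl D | data) = (3/56) / (209/560) = 30/209.

0.1435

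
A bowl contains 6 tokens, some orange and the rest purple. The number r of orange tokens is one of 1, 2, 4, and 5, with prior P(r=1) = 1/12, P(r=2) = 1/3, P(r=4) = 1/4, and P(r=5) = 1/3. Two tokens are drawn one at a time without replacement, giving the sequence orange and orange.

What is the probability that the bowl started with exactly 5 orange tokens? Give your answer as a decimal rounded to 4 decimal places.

0.6452

Under each hypothesis, the probability of the observed sequence is: P(data | r = 1) = (1/6)(0/5) = 0; P(data | r = 2) = (2/6)(1/5) = 1/15; P(data | r = 4) = (4/6)(3/5) = 2/5; P(data | r = 5) = (5/6)(4/5) = 2/3.
Multiplying each by its prior: 1/12 · 0 = 0, 1/3 · 1/15 = 1/45, 1/4 · 2/5 = 1/10, 1/3 · 2/3 = 2/9; with total 31/90.
Therefore the posterior P(r = 5 | data) = (2/9) / (31/90) = 20/31.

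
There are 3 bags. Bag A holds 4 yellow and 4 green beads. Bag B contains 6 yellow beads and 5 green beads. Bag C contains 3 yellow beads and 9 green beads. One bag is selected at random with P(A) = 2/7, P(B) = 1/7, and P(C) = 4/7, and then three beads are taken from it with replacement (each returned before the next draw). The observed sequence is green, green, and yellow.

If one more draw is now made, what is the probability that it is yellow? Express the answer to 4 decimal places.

0.3535

Compute the likelihood of the observed sequence for each case: P(data | bag A) = (4/8)(4/8)(4/8) = 0.125; P(data | bag B) = (5/11)(5/11)(6/11) = 0.1127; P(data | bag C) = (9/12)(9/12)(3/12) = 0.14062.
The prior-weighted likelihoods are 2/7 · 0.125 = 0.035714, 1/7 · 0.1127 = 0.0161, 4/7 · 0.14062 = 0.080357; these sum to 0.13217.
The posterior is then P(bag A | data) = 0.27021, P(bag B | data) = 0.12181, P(bag C | data) = 0.60798.
The predictive probability is P(yellow next | data) = (1/2)(0.27021) + (6/11)(0.12181) + (1/4)(0.60798) = 0.35354.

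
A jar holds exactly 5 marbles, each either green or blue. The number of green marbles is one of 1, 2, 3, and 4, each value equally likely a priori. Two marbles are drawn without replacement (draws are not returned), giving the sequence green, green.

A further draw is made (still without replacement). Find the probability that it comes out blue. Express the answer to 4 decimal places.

0.5000

The likelihood of the observed sequence under each hypothesis: P(data | r = 1) = (1/5)(0/4) = 0; P(data | r = 2) = (2/5)(1/4) = 1/10; P(data | r = 3) = (3/5)(2/4) = 3/10; P(data | r = 4) = (4/5)(3/4) = 3/5.
Multiplying each by its prior: 1/4 · 0 = 0, 1/4 · 1/10 = 1/40, 1/4 · 3/10 = 3/40, 1/4 · 3/5 = 3/20; with total 1/4.
Dividing through by the total gives posterior P(r = 1 | data) = 0, P(r = 2 | data) = 1/10, P(r = 3 | data) = 3/10, P(r = 4 | data) = 3/5.
The predictive probability is P(blue next | data) = (1)(1/10) + (2/3)(3/10) + (1/3)(3/5) = 1/2.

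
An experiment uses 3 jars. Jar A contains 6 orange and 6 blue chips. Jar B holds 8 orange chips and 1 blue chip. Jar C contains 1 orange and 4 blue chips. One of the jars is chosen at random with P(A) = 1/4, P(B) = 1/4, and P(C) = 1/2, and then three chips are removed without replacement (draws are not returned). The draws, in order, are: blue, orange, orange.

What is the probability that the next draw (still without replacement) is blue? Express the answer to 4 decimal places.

0.3061

Under each hypothesis, the probability of the observed sequence is: P(data | jar A) = (6/12)(6/11)(5/10) = 3/22; P(data | jar B) = (1/9)(8/8)(7/7) = 1/9; P(data | jar C) = (4/5)(1/4)(0/3) = 0.
The prior-weighted likelihoods are 1/4 · 3/22 = 3/88, 1/4 · 1/9 = 1/36, 1/2 · 0 = 0; with total 49/792.
Normalising, the posterior is P(jar A | data) = 27/49, P(jar B | data) = 22/49, P(jar C | data) = 0.
So P(blue next | data) = Σ P(blue next | H) P(H | data) = (5/9)(27/49) + (0)(22/49) = 15/49.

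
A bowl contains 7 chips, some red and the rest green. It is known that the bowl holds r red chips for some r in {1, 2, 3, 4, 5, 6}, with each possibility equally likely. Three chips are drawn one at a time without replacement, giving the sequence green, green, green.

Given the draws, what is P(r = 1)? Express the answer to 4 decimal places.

For each hypothesis, P(data | H) works out to: P(data | r = 1) = (6/7)(5/6)(4/5) = 4/7; P(data | r = 2) = (5/7)(4/6)(3/5) = 2/7; P(data | r = 3) = (4/7)(3/6)(2/5) = 4/35; P(data | r = 4) = (3/7)(2/6)(1/5) = 1/35; P(data | r = 5) = (2/7)(1/6)(0/5) = 0; P(data | r = 6) = (1/7)(0/6) = 0.
Weighting by the prior gives 1/6 · 4/7 = 2/21, 1/6 · 2/7 = 1/21, 1/6 · 4/35 = 2/105, 1/6 · 1/35 = 1/210, 1/6 · 0 = 0, 1/6 · 0 = 0; summing to 1/6.
So P(r = 1 | data) = (2/21) / (1/6) = 4/7.

0.5714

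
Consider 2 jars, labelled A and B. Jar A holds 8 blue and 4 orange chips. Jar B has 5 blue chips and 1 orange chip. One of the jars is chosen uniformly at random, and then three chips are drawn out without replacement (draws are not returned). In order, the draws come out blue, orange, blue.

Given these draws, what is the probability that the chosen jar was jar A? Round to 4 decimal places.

0.5045

The likelihood of the observed sequence under each hypothesis: P(data | jar A) = (8/12)(4/11)(7/10) = 28/165; P(data | jar B) = (5/6)(1/5)(4/4) = 1/6.
Weighting by the prior gives 1/2 · 28/165 = 14/165, 1/2 · 1/6 = 1/12; summing to 37/220.
By Bayes' rule, P(jar A | data) = (14/165) / (37/220) = 56/111.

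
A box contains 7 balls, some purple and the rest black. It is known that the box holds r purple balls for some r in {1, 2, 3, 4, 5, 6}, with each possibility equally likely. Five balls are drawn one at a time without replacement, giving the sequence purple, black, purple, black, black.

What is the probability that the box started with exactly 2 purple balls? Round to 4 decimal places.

Compute the likelihood of the observed sequence for each case: P(data | r = 1) = (1/7)(6/6)(0/5) = 0; P(data | r = 2) = (2/7)(5/6)(1/5)(4/4)(3/3) = 1/21; P(data | r = 3) = (3/7)(4/6)(2/5)(3/4)(2/3) = 2/35; P(data | r = 4) = (4/7)(3/6)(3/5)(2/4)(1/3) = 1/35; P(data | r = 5) = (5/7)(2/6)(4/5)(1/4)(0/3) = 0; P(data | r = 6) = (6/7)(1/6)(5/5)(0/4) = 0.
Weighting by the prior gives 1/6 · 0 = 0, 1/6 · 1/21 = 1/126, 1/6 · 2/35 = 1/105, 1/6 · 1/35 = 1/210, 1/6 · 0 = 0, 1/6 · 0 = 0; with total 1/45.
Therefore the posterior P(r = 2 | data) = (1/126) / (1/45) = 5/14.

0.3571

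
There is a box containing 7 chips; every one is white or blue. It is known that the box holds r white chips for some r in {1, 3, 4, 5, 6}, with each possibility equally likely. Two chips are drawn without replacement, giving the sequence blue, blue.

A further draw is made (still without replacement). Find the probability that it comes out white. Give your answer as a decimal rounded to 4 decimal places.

0.4000

The likelihood of the observed sequence under each hypothesis: P(data | r = 1) = (6/7)(5/6) = 5/7; P(data | r = 3) = (4/7)(3/6) = 2/7; P(data | r = 4) = (3/7)(2/6) = 1/7; P(data | r = 5) = (2/7)(1/6) = 1/21; P(data | r = 6) = (1/7)(0/6) = 0.
Weighting by the prior gives 1/5 · 5/7 = 1/7, 1/5 · 2/7 = 2/35, 1/5 · 1/7 = 1/35, 1/5 · 1/21 = 1/105, 1/5 · 0 = 0; summing to 5/21.
The posterior is then P(r = 1 | data) = 3/5, P(r = 3 | data) = 6/25, P(r = 4 | data) = 3/25, P(r = 5 | data) = 1/25, P(r = 6 | data) = 0.
The predictive probability is P(white next | data) = (1/5)(3/5) + (3/5)(6/25) + (4/5)(3/25) + (1)(1/25) = 2/5.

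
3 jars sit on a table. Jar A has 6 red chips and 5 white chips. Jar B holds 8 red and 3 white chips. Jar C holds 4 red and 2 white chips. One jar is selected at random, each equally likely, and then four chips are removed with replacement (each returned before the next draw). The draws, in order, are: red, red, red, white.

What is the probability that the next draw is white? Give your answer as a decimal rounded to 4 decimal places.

0.3426

The likelihood of the observed sequence under each hypothesis: P(data | jar A) = (6/11)(6/11)(6/11)(5/11) = 0.073765; P(data | jar B) = (8/11)(8/11)(8/11)(3/11) = 0.10491; P(data | jar C) = (4/6)(4/6)(4/6)(2/6) = 0.098765.
The prior-weighted likelihoods are 1/3 · 0.073765 = 0.024588, 1/3 · 0.10491 = 0.03497, 1/3 · 0.098765 = 0.032922; these sum to 0.092481.
Normalising, the posterior is P(jar A | data) = 0.26588, P(jar B | data) = 0.37814, P(jar C | data) = 0.35599.
The predictive probability is P(white next | data) = (5/11)(0.26588) + (3/11)(0.37814) + (1/3)(0.35599) = 0.34264.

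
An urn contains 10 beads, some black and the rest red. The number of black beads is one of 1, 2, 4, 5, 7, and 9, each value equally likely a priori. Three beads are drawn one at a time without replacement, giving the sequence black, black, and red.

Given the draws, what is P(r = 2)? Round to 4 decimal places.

Compute the likelihood of the observed sequence for each case: P(data | r = 1) = (1/10)(0/9) = 0; P(data | r = 2) = (2/10)(1/9)(8/8) = 0.022222; P(data | r = 4) = (4/10)(3/9)(6/8) = 0.1; P(data | r = 5) = (5/10)(4/9)(5/8) = 0.13889; P(data | r = 7) = (7/10)(6/9)(3/8) = 0.175; P(data | r = 9) = (9/10)(8/9)(1/8) = 0.1.
Weighting by the prior gives 1/6 · 0 = 0, 1/6 · 0.022222 = 0.0037037, 1/6 · 0.1 = 0.016667, 1/6 · 0.13889 = 0.023148, 1/6 · 0.175 = 0.029167, 1/6 · 0.1 = 0.016667; summing to 0.089352.
By Bayes' rule, P(r = 2 | data) = (0.0037037) / (0.089352) = 0.041451.

0.0415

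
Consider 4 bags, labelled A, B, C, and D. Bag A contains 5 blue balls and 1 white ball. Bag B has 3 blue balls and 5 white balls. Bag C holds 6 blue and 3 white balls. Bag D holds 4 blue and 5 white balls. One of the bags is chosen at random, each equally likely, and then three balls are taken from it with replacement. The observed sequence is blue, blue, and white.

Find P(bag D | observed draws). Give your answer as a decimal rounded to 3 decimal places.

For each hypothesis, P(data | H) works out to: P(data | bag A) = (5/6)(5/6)(1/6) = 0.11574; P(data | bag B) = (3/8)(3/8)(5/8) = 0.087891; P(data | bag C) = (6/9)(6/9)(3/9) = 0.14815; P(data | bag D) = (4/9)(4/9)(5/9) = 0.10974.
Multiplying each by its prior: 1/4 · 0.11574 = 0.028935, 1/4 · 0.087891 = 0.021973, 1/4 · 0.14815 = 0.037037, 1/4 · 0.10974 = 0.027435; these sum to 0.11538.
Therefore the posterior P(bag D | data) = (0.027435) / (0.11538) = 0.23778.

0.238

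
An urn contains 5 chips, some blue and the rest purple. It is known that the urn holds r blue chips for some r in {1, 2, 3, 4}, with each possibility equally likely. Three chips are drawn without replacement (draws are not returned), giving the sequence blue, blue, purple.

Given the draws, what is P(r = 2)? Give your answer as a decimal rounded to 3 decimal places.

0.200

The likelihood of the observed sequence under each hypothesis: P(data | r = 1) = (1/5)(0/4) = 0; P(data | r = 2) = (2/5)(1/4)(3/3) = 1/10; P(data | r = 3) = (3/5)(2/4)(2/3) = 1/5; P(data | r = 4) = (4/5)(3/4)(1/3) = 1/5.
The prior-weighted likelihoods are 1/4 · 0 = 0, 1/4 · 1/10 = 1/40, 1/4 · 1/5 = 1/20, 1/4 · 1/5 = 1/20; summing to 1/8.
Therefore the posterior P(r = 2 | data) = (1/40) / (1/8) = 1/5.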